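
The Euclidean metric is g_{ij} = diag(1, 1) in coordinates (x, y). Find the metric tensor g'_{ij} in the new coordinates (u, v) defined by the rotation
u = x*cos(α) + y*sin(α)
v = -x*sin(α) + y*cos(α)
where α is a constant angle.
Invert the transformation: x = u*cos(α) - v*sin(α), y = u*sin(α) + v*cos(α)
g'_{ij} = (∂x^k/∂x'^i)(∂x^l/∂x'^j) g_{kl}; with g_{kl} = δ_{kl} this is Σ_k (∂x^k/∂x'^i)(∂x^k/∂x'^j).
Jacobian: ∂x/∂u = cos(α), ∂x/∂v = -sin(α), ∂y/∂u = sin(α), ∂y/∂v = cos(α)
g'_{uu} = (cos(α))(cos(α)) + (sin(α))(sin(α)) = 1
g'_{uv} = (cos(α))(-sin(α)) + (sin(α))(cos(α)) = 0
g'_{vv} = (-sin(α))(-sin(α)) + (cos(α))(cos(α)) = 1
g'_{ij} = diag(1, 1)
The Euclidean metric is invariant under rotations.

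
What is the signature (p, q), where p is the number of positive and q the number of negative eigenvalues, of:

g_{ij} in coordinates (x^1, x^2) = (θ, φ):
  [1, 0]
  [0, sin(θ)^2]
The metric is diagonal, so its eigenvalues are the diagonal entries: 1, sin(θ)^2 (at a generic point, where coordinate-dependent entries are positive).
2 positive, 0 negative.
(2, 0) - Riemannian (positive definite)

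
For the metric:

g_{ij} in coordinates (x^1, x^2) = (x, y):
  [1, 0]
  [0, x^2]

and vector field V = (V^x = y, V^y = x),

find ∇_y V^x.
Non-zero Christoffel symbols:
Γ^x_{y y} = -x
Γ^y_{x y} = 1/x
∇_y V^x = ∂_y V^x + Γ^x_{y j} V^j
  = (1) + (0)(y) + (-x)(x)
  = 1 - x^2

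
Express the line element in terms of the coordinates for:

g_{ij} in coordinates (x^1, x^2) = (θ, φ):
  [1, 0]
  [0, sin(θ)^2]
ds^2 = g_{ij} dx^i dx^j; only the non-zero components contribute.
ds^2 = dθ^2 + sin(θ)^2 dφ^2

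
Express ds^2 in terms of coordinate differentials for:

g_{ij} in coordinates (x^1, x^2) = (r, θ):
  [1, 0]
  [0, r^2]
ds^2 = g_{ij} dx^i dx^j; only the non-zero components contribute.
ds^2 = dr^2 + r^2 dθ^2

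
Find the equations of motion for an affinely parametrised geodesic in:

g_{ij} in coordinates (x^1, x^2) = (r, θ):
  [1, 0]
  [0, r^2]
Geodesic equation: d^2x^k/dλ^2 + Γ^k_{ij} (dx^i/dλ)(dx^j/dλ) = 0.
Non-zero Christoffel symbols:
Γ^r_{θ θ} = -r
Γ^θ_{r θ} = 1/r
Substituting (the symmetric pair Γ^k_{ij}, Γ^k_{ji} combines into a factor 2):
d^2r/dλ^2 - r (dθ/dλ)^2 = 0
d^2θ/dλ^2 + (2/r) (dr/dλ)(dθ/dλ) = 0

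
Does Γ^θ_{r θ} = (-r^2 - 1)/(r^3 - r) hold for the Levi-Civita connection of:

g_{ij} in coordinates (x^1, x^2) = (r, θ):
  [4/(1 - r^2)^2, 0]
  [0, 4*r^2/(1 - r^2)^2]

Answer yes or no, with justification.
Γ^θ_{r θ} = (1/2) g^{θθ} (∂_r g_{θθ} + ∂_θ g_{θr} - ∂_θ g_{rθ}) = (1/2)((1 - r^2)^2/(4*r^2))((-8*(r^3 + r)/(r^2 - 1)^3) + (0) - (0)) = (-r^2 - 1)/(r^3 - r)
This equals the proposed value (-r^2 - 1)/(r^3 - r).
Yes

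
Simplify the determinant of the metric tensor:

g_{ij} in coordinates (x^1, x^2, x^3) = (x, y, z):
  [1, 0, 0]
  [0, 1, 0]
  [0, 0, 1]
Diagonal metric: det(g) = g_{11}·g_{22}·g_{33}
= (1)·(1)·(1)
det(g) = 1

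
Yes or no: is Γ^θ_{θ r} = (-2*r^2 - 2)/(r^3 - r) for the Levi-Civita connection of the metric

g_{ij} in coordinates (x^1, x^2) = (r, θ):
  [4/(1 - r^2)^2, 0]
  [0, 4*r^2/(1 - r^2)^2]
Γ^θ_{θ r} = (1/2) g^{θθ} (∂_θ g_{θr} + ∂_r g_{θθ} - ∂_θ g_{θr}) = (1/2)((1 - r^2)^2/(4*r^2))((0) + (-8*(r^3 + r)/(r^2 - 1)^3) - (0)) = (-r^2 - 1)/(r^3 - r)
This differs from the proposed value (-2*r^2 - 2)/(r^3 - r).
No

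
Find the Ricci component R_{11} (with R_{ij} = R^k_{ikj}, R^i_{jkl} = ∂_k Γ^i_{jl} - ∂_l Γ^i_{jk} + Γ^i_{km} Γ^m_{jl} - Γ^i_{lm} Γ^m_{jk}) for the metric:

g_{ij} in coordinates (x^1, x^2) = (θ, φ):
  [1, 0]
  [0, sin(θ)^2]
Non-zero Christoffel symbols (Γ^k_{ij} = Γ^k_{ji}):
Γ^θ_{φ φ} = -sin(2*θ)/2
Γ^φ_{θ φ} = 1/tan(θ)
R^θ_{θ θ θ} = 0 (a repeated index in an antisymmetric pair)
R^φ_{θ φ θ} = ∂_φ Γ^φ_{θ θ} - ∂_θ Γ^φ_{θ φ} + Γ^φ_{φ m} Γ^m_{θ θ} - Γ^φ_{θ m} Γ^m_{θ φ}
  = (0) - (-1/sin(θ)^2) + (0) - (1/tan(θ)^2) = 1
R_{θθ} = R^θ_{θ θ θ} + R^φ_{θ φ θ} = (0) + (1) = 1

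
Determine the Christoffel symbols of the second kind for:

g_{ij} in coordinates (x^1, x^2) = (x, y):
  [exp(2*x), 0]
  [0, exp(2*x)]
Using Γ^k_{ij} = (1/2) g^{km} (∂_i g_{mj} + ∂_j g_{mi} - ∂_m g_{ij}); the metric is diagonal, so only the m = k term contributes.
Non-zero symbols (using the symmetry Γ^k_{ij} = Γ^k_{ji}):
Γ^x_{x x} = (1/2) g^{xx} (∂_x g_{xx} + ∂_x g_{xx} - ∂_x g_{xx}) = (1/2)(exp(-2*x))((2*exp(2*x)) + (2*exp(2*x)) - (2*exp(2*x))) = 1
Γ^x_{y y} = (1/2) g^{xx} (∂_y g_{xy} + ∂_y g_{xy} - ∂_x g_{yy}) = (1/2)(exp(-2*x))((0) + (0) - (2*exp(2*x))) = -1
Γ^y_{x y} = (1/2) g^{yy} (∂_x g_{yy} + ∂_y g_{yx} - ∂_y g_{xy}) = (1/2)(exp(-2*x))((2*exp(2*x)) + (0) - (0)) = 1
All other Christoffel symbols are zero.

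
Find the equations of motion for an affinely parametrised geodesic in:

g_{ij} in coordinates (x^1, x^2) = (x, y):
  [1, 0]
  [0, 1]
Geodesic equation: d^2x^k/dλ^2 + Γ^k_{ij} (dx^i/dλ)(dx^j/dλ) = 0.
All Christoffel symbols vanish, so the geodesics are straight lines:
d^2x/dλ^2 = 0
d^2y/dλ^2 = 0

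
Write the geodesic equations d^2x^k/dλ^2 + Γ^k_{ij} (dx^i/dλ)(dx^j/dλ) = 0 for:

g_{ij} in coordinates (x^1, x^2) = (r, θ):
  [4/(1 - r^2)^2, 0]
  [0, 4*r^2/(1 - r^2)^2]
Geodesic equation: d^2x^k/dλ^2 + Γ^k_{ij} (dx^i/dλ)(dx^j/dλ) = 0.
Non-zero Christoffel symbols:
Γ^r_{r r} = 2*r/(1 - r^2)
Γ^r_{θ θ} = (r^3 + r)/(r^2 - 1)
Γ^θ_{r θ} = (-r^2 - 1)/(r^3 - r)
Substituting (the symmetric pair Γ^k_{ij}, Γ^k_{ji} combines into a factor 2):
d^2r/dλ^2 + (2*r/(1 - r^2)) (dr/dλ)^2 + ((r^3 + r)/(r^2 - 1)) (dθ/dλ)^2 = 0
d^2θ/dλ^2 + ((-2*r^2 - 2)/(r^3 - r)) (dr/dλ)(dθ/dλ) = 0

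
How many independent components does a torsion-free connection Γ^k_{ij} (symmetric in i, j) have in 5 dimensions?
Γ^k_{ij} has n choices for the upper index and n(n+1)/2 independent symmetric lower index pairs.
Total = 5 × 5×6/2 = 5 × 15 = 75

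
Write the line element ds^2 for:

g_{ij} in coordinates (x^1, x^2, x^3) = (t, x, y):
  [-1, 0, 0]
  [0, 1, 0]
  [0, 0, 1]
ds^2 = g_{ij} dx^i dx^j; only the non-zero components contribute.
ds^2 = -dt^2 + dx^2 + dy^2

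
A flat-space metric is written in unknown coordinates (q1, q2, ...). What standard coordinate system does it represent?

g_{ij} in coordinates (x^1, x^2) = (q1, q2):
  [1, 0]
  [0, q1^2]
The line element ds^2 = dq1^2 + q1^2 dq2^2 is dr^2 + r^2 dθ^2 with q1 = r, q2 = θ.
polar coordinates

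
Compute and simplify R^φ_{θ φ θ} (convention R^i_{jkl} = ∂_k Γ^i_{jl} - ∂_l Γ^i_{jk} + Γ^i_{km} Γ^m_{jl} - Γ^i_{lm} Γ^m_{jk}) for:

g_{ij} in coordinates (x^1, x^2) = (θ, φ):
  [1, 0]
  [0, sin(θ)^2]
Non-zero Christoffel symbols (Γ^k_{ij} = Γ^k_{ji}):
Γ^θ_{φ φ} = -sin(2*θ)/2
Γ^φ_{θ φ} = 1/tan(θ)
R^φ_{θ φ θ} = ∂_φ Γ^φ_{θ θ} - ∂_θ Γ^φ_{θ φ} + Γ^φ_{φ m} Γ^m_{θ θ} - Γ^φ_{θ m} Γ^m_{θ φ}
  = (0) - (-1/sin(θ)^2) + (0) - (1/tan(θ)^2) = 1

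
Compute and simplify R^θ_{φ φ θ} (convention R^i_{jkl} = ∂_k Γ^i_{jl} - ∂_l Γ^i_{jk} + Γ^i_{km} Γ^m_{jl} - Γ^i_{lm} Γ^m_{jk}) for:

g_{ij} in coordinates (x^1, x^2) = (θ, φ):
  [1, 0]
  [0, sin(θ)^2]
Non-zero Christoffel symbols (Γ^k_{ij} = Γ^k_{ji}):
Γ^θ_{φ φ} = -sin(2*θ)/2
Γ^φ_{θ φ} = 1/tan(θ)
R^θ_{φ φ θ} = ∂_φ Γ^θ_{φ θ} - ∂_θ Γ^θ_{φ φ} + Γ^θ_{φ m} Γ^m_{φ θ} - Γ^θ_{θ m} Γ^m_{φ φ}
  = (0) - (-cos(2*θ)) + (-cos(θ)^2) - (0) = -sin(θ)^2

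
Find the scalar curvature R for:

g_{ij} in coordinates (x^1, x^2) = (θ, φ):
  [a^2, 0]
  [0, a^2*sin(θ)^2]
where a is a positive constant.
Non-zero Christoffel symbols (Γ^k_{ij} = Γ^k_{ji}):
Γ^θ_{φ φ} = -sin(2*θ)/2
Γ^φ_{θ φ} = 1/tan(θ)
Ricci tensor (R_{ij} = R^k_{ikj}): R_{θθ} = 1, R_{θφ} = 0, R_{φφ} = sin(θ)^2
Inverse metric: g^{θθ} = 1/a^2, g^{φφ} = 1/(a^2*sin(θ)^2)
R = g^{ij} R_{ij} = (1/a^2)(1) + (1/(a^2*sin(θ)^2))(sin(θ)^2) = 2/a^2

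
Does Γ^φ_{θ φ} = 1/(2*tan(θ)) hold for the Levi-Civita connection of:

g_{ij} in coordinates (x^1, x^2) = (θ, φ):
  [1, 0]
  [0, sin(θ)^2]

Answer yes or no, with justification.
Γ^φ_{θ φ} = (1/2) g^{φφ} (∂_θ g_{φφ} + ∂_φ g_{φθ} - ∂_φ g_{θφ}) = (1/2)(1/sin(θ)^2)((sin(2*θ)) + (0) - (0)) = 1/tan(θ)
This differs from the proposed value 1/(2*tan(θ)).
No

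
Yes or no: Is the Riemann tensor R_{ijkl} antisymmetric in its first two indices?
R_{ijkl} = -R_{jikl} (follows from metric compatibility).
Yes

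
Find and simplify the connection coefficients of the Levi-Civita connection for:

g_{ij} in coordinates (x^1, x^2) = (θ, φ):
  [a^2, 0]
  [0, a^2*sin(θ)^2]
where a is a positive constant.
Using Γ^k_{ij} = (1/2) g^{km} (∂_i g_{mj} + ∂_j g_{mi} - ∂_m g_{ij}); the metric is diagonal, so only the m = k term contributes.
Non-zero symbols (using the symmetry Γ^k_{ij} = Γ^k_{ji}):
Γ^θ_{φ φ} = (1/2) g^{θθ} (∂_φ g_{θφ} + ∂_φ g_{θφ} - ∂_θ g_{φφ}) = (1/2)(1/a^2)((0) + (0) - (a^2*sin(2*θ))) = -sin(2*θ)/2
Γ^φ_{θ φ} = (1/2) g^{φφ} (∂_θ g_{φφ} + ∂_φ g_{φθ} - ∂_φ g_{θφ}) = (1/2)(1/(a^2*sin(θ)^2))((a^2*sin(2*θ)) + (0) - (0)) = 1/tan(θ)
All other Christoffel symbols are zero.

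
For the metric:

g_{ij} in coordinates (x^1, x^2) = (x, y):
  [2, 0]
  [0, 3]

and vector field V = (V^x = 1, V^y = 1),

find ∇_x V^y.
All Christoffel symbols are zero.
∇_x V^y = ∂_x V^y + Γ^y_{x j} V^j
  = (0) + (0)(1) + (0)(1)
  = 0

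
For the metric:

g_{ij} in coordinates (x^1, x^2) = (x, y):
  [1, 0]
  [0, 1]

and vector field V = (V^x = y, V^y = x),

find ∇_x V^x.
All Christoffel symbols are zero.
∇_x V^x = ∂_x V^x + Γ^x_{x j} V^j
  = (0) + (0)(y) + (0)(x)
  = 0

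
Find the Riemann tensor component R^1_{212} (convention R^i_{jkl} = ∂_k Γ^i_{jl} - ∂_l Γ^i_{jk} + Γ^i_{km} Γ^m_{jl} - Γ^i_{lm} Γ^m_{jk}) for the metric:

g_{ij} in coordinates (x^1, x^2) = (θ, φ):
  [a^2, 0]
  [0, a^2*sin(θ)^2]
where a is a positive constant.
Non-zero Christoffel symbols (Γ^k_{ij} = Γ^k_{ji}):
Γ^θ_{φ φ} = -sin(2*θ)/2
Γ^φ_{θ φ} = 1/tan(θ)
R^θ_{φ θ φ} = ∂_θ Γ^θ_{φ φ} - ∂_φ Γ^θ_{φ θ} + Γ^θ_{θ m} Γ^m_{φ φ} - Γ^θ_{φ m} Γ^m_{φ θ}
  = (-cos(2*θ)) - (0) + (0) - (-cos(θ)^2) = sin(θ)^2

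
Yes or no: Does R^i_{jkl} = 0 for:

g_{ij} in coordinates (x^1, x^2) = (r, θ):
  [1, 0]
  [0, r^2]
Non-zero Christoffel symbols:
Γ^r_{θ θ} = -r
Γ^θ_{r θ} = 1/r
Ricci tensor: R_{rr} = 0, R_{rθ} = 0, R_{θθ} = 0
All R_{ij} vanish; in 2 dimensions the Riemann tensor is fully determined by the Ricci tensor, so R^i_{jkl} = 0: the metric is flat (curvilinear coordinates on flat space).
Yes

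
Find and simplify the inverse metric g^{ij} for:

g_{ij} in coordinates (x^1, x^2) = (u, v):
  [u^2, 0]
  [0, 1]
The metric is diagonal, so g^{ij} is diagonal with entries 1/g_{ii}: diag(1/(u^2), 1).
g^{ij}:
  [1/u^2, 0]
  [0, 1]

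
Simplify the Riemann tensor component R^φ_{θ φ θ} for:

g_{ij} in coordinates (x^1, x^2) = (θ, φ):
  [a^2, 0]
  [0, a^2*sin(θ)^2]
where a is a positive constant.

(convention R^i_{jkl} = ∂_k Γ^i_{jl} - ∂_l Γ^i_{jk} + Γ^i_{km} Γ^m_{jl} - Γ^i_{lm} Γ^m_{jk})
Non-zero Christoffel symbols (Γ^k_{ij} = Γ^k_{ji}):
Γ^θ_{φ φ} = -sin(2*θ)/2
Γ^φ_{θ φ} = 1/tan(θ)
R^φ_{θ φ θ} = ∂_φ Γ^φ_{θ θ} - ∂_θ Γ^φ_{θ φ} + Γ^φ_{φ m} Γ^m_{θ θ} - Γ^φ_{θ m} Γ^m_{θ φ}
  = (0) - (-1/sin(θ)^2) + (0) - (1/tan(θ)^2) = 1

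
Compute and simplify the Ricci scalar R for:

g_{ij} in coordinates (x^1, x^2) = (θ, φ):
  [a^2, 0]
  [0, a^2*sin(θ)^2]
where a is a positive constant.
Non-zero Christoffel symbols (Γ^k_{ij} = Γ^k_{ji}):
Γ^θ_{φ φ} = -sin(2*θ)/2
Γ^φ_{θ φ} = 1/tan(θ)
Ricci tensor (R_{ij} = R^k_{ikj}): R_{θθ} = 1, R_{θφ} = 0, R_{φφ} = sin(θ)^2
Inverse metric: g^{θθ} = 1/a^2, g^{φφ} = 1/(a^2*sin(θ)^2)
R = g^{ij} R_{ij} = (1/a^2)(1) + (1/(a^2*sin(θ)^2))(sin(θ)^2) = 2/a^2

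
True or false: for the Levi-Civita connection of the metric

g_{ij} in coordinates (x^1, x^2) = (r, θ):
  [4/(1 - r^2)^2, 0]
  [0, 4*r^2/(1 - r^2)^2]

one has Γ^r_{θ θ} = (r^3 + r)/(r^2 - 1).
Γ^r_{θ θ} = (1/2) g^{rr} (∂_θ g_{rθ} + ∂_θ g_{rθ} - ∂_r g_{θθ}) = (1/2)((1 - r^2)^2/4)((0) + (0) - (-8*(r^3 + r)/(r^2 - 1)^3)) = (r^3 + r)/(r^2 - 1)
This equals the proposed value (r^3 + r)/(r^2 - 1).
True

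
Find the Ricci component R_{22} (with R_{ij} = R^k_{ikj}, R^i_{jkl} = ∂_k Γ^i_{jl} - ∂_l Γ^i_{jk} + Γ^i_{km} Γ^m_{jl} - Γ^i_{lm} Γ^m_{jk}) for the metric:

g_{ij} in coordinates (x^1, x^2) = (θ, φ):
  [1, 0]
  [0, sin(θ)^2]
Non-zero Christoffel symbols (Γ^k_{ij} = Γ^k_{ji}):
Γ^θ_{φ φ} = -sin(2*θ)/2
Γ^φ_{θ φ} = 1/tan(θ)
R^θ_{φ θ φ} = ∂_θ Γ^θ_{φ φ} - ∂_φ Γ^θ_{φ θ} + Γ^θ_{θ m} Γ^m_{φ φ} - Γ^θ_{φ m} Γ^m_{φ θ}
  = (-cos(2*θ)) - (0) + (0) - (-cos(θ)^2) = sin(θ)^2
R^φ_{φ φ φ} = 0 (a repeated index in an antisymmetric pair)
R_{φφ} = R^θ_{φ θ φ} + R^φ_{φ φ φ} = (sin(θ)^2) + (0) = sin(θ)^2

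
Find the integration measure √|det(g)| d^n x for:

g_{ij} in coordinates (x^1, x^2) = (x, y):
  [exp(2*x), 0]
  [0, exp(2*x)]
det(g) = exp(4*x)
√|det(g)| = exp(2*x)
Volume element: dV = exp(2*x) dx dy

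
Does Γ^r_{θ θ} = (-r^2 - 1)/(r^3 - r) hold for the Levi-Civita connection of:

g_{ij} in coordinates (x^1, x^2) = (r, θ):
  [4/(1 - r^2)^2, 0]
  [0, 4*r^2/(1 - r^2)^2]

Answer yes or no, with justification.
Γ^r_{θ θ} = (1/2) g^{rr} (∂_θ g_{rθ} + ∂_θ g_{rθ} - ∂_r g_{θθ}) = (1/2)((1 - r^2)^2/4)((0) + (0) - (-8*(r^3 + r)/(r^2 - 1)^3)) = (r^3 + r)/(r^2 - 1)
This differs from the proposed value (-r^2 - 1)/(r^3 - r).
No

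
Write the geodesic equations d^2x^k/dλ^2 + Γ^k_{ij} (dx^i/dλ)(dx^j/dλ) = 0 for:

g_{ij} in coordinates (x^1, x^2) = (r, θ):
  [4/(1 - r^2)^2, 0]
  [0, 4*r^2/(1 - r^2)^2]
Geodesic equation: d^2x^k/dλ^2 + Γ^k_{ij} (dx^i/dλ)(dx^j/dλ) = 0.
Non-zero Christoffel symbols:
Γ^r_{r r} = 2*r/(1 - r^2)
Γ^r_{θ θ} = (r^3 + r)/(r^2 - 1)
Γ^θ_{r θ} = (-r^2 - 1)/(r^3 - r)
Substituting (the symmetric pair Γ^k_{ij}, Γ^k_{ji} combines into a factor 2):
d^2r/dλ^2 + (2*r/(1 - r^2)) (dr/dλ)^2 + ((r^3 + r)/(r^2 - 1)) (dθ/dλ)^2 = 0
d^2θ/dλ^2 + ((-2*r^2 - 2)/(r^3 - r)) (dr/dλ)(dθ/dλ) = 0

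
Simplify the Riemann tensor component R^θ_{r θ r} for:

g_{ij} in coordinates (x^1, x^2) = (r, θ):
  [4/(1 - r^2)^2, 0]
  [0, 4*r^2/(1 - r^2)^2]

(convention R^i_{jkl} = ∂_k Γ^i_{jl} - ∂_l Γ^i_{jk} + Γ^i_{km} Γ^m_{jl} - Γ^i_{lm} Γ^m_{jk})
Non-zero Christoffel symbols (Γ^k_{ij} = Γ^k_{ji}):
Γ^r_{r r} = 2*r/(1 - r^2)
Γ^r_{θ θ} = (r^3 + r)/(r^2 - 1)
Γ^θ_{r θ} = (-r^2 - 1)/(r^3 - r)
R^θ_{r θ r} = ∂_θ Γ^θ_{r r} - ∂_r Γ^θ_{r θ} + Γ^θ_{θ m} Γ^m_{r r} - Γ^θ_{r m} Γ^m_{r θ}
  = (0) - ((r^4 + 4*r^2 - 1)/(r^3 - r)^2) + (2*(r^2 + 1)/(r^2 - 1)^2) - ((r^2 + 1)^2/(r^3 - r)^2) = -4/(r^2 - 1)^2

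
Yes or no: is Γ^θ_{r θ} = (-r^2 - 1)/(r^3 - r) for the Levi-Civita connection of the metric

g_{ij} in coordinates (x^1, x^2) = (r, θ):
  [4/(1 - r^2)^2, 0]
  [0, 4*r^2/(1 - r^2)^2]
Γ^θ_{r θ} = (1/2) g^{θθ} (∂_r g_{θθ} + ∂_θ g_{θr} - ∂_θ g_{rθ}) = (1/2)((1 - r^2)^2/(4*r^2))((-8*(r^3 + r)/(r^2 - 1)^3) + (0) - (0)) = (-r^2 - 1)/(r^3 - r)
This equals the proposed value (-r^2 - 1)/(r^3 - r).
Yes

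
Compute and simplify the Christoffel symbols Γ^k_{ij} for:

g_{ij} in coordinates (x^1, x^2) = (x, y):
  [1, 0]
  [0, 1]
Using Γ^k_{ij} = (1/2) g^{km} (∂_i g_{mj} + ∂_j g_{mi} - ∂_m g_{ij}); the metric is diagonal, so only the m = k term contributes.
Every metric component is constant, so all ∂_m g_{ij} = 0 and every Christoffel symbol vanishes.
All Christoffel symbols are zero.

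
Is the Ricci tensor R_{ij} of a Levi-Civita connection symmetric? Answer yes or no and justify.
R_{ij} = R^k_{ikj}; the pair symmetry R_{kilj} = R_{ljki} gives R_{ij} = R_{ji}.
Yes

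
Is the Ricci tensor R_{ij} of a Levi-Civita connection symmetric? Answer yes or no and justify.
R_{ij} = R^k_{ikj}; the pair symmetry R_{kilj} = R_{ljki} gives R_{ij} = R_{ji}.
Yes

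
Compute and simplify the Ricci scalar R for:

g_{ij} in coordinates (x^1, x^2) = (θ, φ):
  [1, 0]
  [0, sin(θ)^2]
Non-zero Christoffel symbols (Γ^k_{ij} = Γ^k_{ji}):
Γ^θ_{φ φ} = -sin(2*θ)/2
Γ^φ_{θ φ} = 1/tan(θ)
Ricci tensor (R_{ij} = R^k_{ikj}): R_{θθ} = 1, R_{θφ} = 0, R_{φφ} = sin(θ)^2
Inverse metric: g^{θθ} = 1, g^{φφ} = 1/sin(θ)^2
R = g^{ij} R_{ij} = (1)(1) + (1/sin(θ)^2)(sin(θ)^2) = 2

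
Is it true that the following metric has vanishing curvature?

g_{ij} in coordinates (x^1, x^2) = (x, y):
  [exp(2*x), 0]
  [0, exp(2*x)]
Non-zero Christoffel symbols:
Γ^x_{x x} = 1
Γ^x_{y y} = -1
Γ^y_{x y} = 1
Ricci tensor: R_{xx} = 0, R_{xy} = 0, R_{yy} = 0
All R_{ij} vanish; in 2 dimensions the Riemann tensor is fully determined by the Ricci tensor, so R^i_{jkl} = 0: the metric is flat (curvilinear coordinates on flat space).
Yes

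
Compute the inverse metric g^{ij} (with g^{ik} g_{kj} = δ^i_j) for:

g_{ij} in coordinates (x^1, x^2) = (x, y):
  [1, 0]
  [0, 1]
The metric is diagonal, so g^{ij} is diagonal with entries 1/g_{ii}: diag(1, 1).
g^{ij}:
  [1, 0]
  [0, 1]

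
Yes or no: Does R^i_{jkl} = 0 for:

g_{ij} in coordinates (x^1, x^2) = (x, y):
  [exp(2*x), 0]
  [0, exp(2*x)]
Non-zero Christoffel symbols:
Γ^x_{x x} = 1
Γ^x_{y y} = -1
Γ^y_{x y} = 1
Ricci tensor: R_{xx} = 0, R_{xy} = 0, R_{yy} = 0
All R_{ij} vanish; in 2 dimensions the Riemann tensor is fully determined by the Ricci tensor, so R^i_{jkl} = 0: the metric is flat (curvilinear coordinates on flat space).
Yes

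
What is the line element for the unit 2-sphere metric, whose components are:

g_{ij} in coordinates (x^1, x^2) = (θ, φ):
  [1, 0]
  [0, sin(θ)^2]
ds^2 = g_{ij} dx^i dx^j; only the non-zero components contribute.
ds^2 = dθ^2 + sin(θ)^2 dφ^2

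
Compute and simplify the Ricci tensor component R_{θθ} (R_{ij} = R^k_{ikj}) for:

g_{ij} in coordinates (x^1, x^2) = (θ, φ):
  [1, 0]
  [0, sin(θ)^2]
Non-zero Christoffel symbols (Γ^k_{ij} = Γ^k_{ji}):
Γ^θ_{φ φ} = -sin(2*θ)/2
Γ^φ_{θ φ} = 1/tan(θ)
R^θ_{θ θ θ} = 0 (a repeated index in an antisymmetric pair)
R^φ_{θ φ θ} = ∂_φ Γ^φ_{θ θ} - ∂_θ Γ^φ_{θ φ} + Γ^φ_{φ m} Γ^m_{θ θ} - Γ^φ_{θ m} Γ^m_{θ φ}
  = (0) - (-1/sin(θ)^2) + (0) - (1/tan(θ)^2) = 1
R_{θθ} = R^θ_{θ θ θ} + R^φ_{θ φ θ} = (0) + (1) = 1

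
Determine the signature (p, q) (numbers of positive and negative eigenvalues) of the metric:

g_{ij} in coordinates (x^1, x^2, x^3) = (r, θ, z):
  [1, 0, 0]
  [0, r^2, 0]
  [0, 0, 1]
The metric is diagonal, so its eigenvalues are the diagonal entries: 1, r^2, 1 (at a generic point, where coordinate-dependent entries are positive).
3 positive, 0 negative.
(3, 0) - Riemannian (positive definite)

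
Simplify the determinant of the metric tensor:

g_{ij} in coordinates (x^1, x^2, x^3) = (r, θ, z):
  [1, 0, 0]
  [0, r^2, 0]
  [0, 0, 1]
Diagonal metric: det(g) = g_{11}·g_{22}·g_{33}
= (1)·(r^2)·(1)
det(g) = r^2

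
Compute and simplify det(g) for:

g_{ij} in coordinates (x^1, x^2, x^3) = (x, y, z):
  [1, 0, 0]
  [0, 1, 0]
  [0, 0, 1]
Diagonal metric: det(g) = g_{11}·g_{22}·g_{33}
= (1)·(1)·(1)
det(g) = 1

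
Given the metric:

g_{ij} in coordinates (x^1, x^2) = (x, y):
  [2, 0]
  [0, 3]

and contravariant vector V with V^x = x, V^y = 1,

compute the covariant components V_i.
V_i = g_{ij} V^j:
V_x = (2)(x) + (0)(1) = 2*x
V_y = (0)(x) + (3)(1) = 3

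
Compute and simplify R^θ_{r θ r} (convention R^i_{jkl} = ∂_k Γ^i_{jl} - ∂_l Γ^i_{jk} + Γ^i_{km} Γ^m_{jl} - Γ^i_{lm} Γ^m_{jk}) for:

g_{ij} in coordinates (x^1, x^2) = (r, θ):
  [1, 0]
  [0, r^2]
Non-zero Christoffel symbols (Γ^k_{ij} = Γ^k_{ji}):
Γ^r_{θ θ} = -r
Γ^θ_{r θ} = 1/r
R^θ_{r θ r} = ∂_θ Γ^θ_{r r} - ∂_r Γ^θ_{r θ} + Γ^θ_{θ m} Γ^m_{r r} - Γ^θ_{r m} Γ^m_{r θ}
  = (0) - (-1/r^2) + (0) - (1/r^2) = 0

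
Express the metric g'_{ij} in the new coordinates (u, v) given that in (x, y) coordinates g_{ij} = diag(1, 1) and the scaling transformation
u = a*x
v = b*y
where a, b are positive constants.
Invert the transformation: x = u/a, y = v/b
g'_{ij} = (∂x^k/∂x'^i)(∂x^l/∂x'^j) g_{kl}; with g_{kl} = δ_{kl} this is Σ_k (∂x^k/∂x'^i)(∂x^k/∂x'^j).
Jacobian: ∂x/∂u = 1/a, ∂x/∂v = 0, ∂y/∂u = 0, ∂y/∂v = 1/b
g'_{uu} = (1/a)(1/a) + (0)(0) = 1/a^2
g'_{uv} = (1/a)(0) + (0)(1/b) = 0
g'_{vv} = (0)(0) + (1/b)(1/b) = 1/b^2
g'_{ij} = diag(1/a^2, 1/b^2)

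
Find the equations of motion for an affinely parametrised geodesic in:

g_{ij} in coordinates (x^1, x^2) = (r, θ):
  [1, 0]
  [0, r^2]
Geodesic equation: d^2x^k/dλ^2 + Γ^k_{ij} (dx^i/dλ)(dx^j/dλ) = 0.
Non-zero Christoffel symbols:
Γ^r_{θ θ} = -r
Γ^θ_{r θ} = 1/r
Substituting (the symmetric pair Γ^k_{ij}, Γ^k_{ji} combines into a factor 2):
d^2r/dλ^2 - r (dθ/dλ)^2 = 0
d^2θ/dλ^2 + (2/r) (dr/dλ)(dθ/dλ) = 0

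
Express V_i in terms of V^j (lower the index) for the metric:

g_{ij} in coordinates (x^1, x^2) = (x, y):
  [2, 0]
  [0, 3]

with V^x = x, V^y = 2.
V_i = g_{ij} V^j:
V_x = (2)(x) + (0)(2) = 2*x
V_y = (0)(x) + (3)(2) = 6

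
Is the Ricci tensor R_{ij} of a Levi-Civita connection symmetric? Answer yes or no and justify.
R_{ij} = R^k_{ikj}; the pair symmetry R_{kilj} = R_{ljki} gives R_{ij} = R_{ji}.
Yes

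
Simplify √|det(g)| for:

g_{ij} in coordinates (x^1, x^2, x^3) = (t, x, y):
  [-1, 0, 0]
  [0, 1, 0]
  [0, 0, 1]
det(g) = -1
√|det(g)| = 1
Volume element: dV = 1 dt dx dy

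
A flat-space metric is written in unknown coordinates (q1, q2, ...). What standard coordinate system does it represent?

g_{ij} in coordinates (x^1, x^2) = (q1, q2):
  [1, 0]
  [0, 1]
All components are constant and the metric is the identity, i.e. orthonormal rectilinear coordinates.
Cartesian (2D) coordinates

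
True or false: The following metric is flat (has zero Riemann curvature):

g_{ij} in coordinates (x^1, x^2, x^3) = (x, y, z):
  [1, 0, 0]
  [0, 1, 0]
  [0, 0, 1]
All metric components are constant, so every Christoffel symbol vanishes and R^i_{jkl} = 0.
True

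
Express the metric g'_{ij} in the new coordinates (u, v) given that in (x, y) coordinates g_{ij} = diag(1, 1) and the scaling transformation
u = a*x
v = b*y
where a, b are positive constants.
Invert the transformation: x = u/a, y = v/b
g'_{ij} = (∂x^k/∂x'^i)(∂x^l/∂x'^j) g_{kl}; with g_{kl} = δ_{kl} this is Σ_k (∂x^k/∂x'^i)(∂x^k/∂x'^j).
Jacobian: ∂x/∂u = 1/a, ∂x/∂v = 0, ∂y/∂u = 0, ∂y/∂v = 1/b
g'_{uu} = (1/a)(1/a) + (0)(0) = 1/a^2
g'_{uv} = (1/a)(0) + (0)(1/b) = 0
g'_{vv} = (0)(0) + (1/b)(1/b) = 1/b^2
g'_{ij} = diag(1/a^2, 1/b^2)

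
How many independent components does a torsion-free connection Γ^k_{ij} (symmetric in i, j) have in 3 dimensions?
Γ^k_{ij} has n choices for the upper index and n(n+1)/2 independent symmetric lower index pairs.
Total = 3 × 3×4/2 = 3 × 6 = 18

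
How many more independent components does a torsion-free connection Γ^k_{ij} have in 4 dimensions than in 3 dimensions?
Independent components in n dimensions: n × n(n+1)/2 = n^2(n+1)/2.
4D: 4 × 10 = 40
3D: 3 × 6 = 18
Difference = 40 - 18 = 22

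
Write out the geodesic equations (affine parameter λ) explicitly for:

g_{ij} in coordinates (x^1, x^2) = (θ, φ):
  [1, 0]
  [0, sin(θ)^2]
Geodesic equation: d^2x^k/dλ^2 + Γ^k_{ij} (dx^i/dλ)(dx^j/dλ) = 0.
Non-zero Christoffel symbols:
Γ^θ_{φ φ} = -sin(2*θ)/2
Γ^φ_{θ φ} = 1/tan(θ)
Substituting (the symmetric pair Γ^k_{ij}, Γ^k_{ji} combines into a factor 2):
d^2θ/dλ^2 - (sin(2*θ)/2) (dφ/dλ)^2 = 0
d^2φ/dλ^2 + (2/tan(θ)) (dθ/dλ)(dφ/dλ) = 0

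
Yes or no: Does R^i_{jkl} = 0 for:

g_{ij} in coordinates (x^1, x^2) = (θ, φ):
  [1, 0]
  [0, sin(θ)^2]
Non-zero Christoffel symbols:
Γ^θ_{φ φ} = -sin(2*θ)/2
Γ^φ_{θ φ} = 1/tan(θ)
Ricci tensor: R_{θθ} = 1, R_{θφ} = 0, R_{φφ} = sin(θ)^2
The Ricci tensor is non-zero, so the Riemann tensor is non-zero: not flat.
No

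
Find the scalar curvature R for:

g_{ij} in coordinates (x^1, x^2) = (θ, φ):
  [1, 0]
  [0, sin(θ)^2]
Non-zero Christoffel symbols (Γ^k_{ij} = Γ^k_{ji}):
Γ^θ_{φ φ} = -sin(2*θ)/2
Γ^φ_{θ φ} = 1/tan(θ)
Ricci tensor (R_{ij} = R^k_{ikj}): R_{θθ} = 1, R_{θφ} = 0, R_{φφ} = sin(θ)^2
Inverse metric: g^{θθ} = 1, g^{φφ} = 1/sin(θ)^2
R = g^{ij} R_{ij} = (1)(1) + (1/sin(θ)^2)(sin(θ)^2) = 2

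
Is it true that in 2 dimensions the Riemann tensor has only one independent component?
The number of independent components is n^2(n^2-1)/12 = 4·3/12 = 1 for n = 2 (e.g. R_{1212}).
Yes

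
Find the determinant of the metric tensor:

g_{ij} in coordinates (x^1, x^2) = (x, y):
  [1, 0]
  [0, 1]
For a 2×2 metric: det(g) = g_{11}·g_{22} - g_{12}·g_{21}
= (1)·(1) - (0)·(0)
= 1 - 0
det(g) = 1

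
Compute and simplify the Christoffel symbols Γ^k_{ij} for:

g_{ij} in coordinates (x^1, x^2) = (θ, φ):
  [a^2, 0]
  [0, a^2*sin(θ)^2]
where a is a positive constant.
Using Γ^k_{ij} = (1/2) g^{km} (∂_i g_{mj} + ∂_j g_{mi} - ∂_m g_{ij}); the metric is diagonal, so only the m = k term contributes.
Non-zero symbols (using the symmetry Γ^k_{ij} = Γ^k_{ji}):
Γ^θ_{φ φ} = (1/2) g^{θθ} (∂_φ g_{θφ} + ∂_φ g_{θφ} - ∂_θ g_{φφ}) = (1/2)(1/a^2)((0) + (0) - (a^2*sin(2*θ))) = -sin(2*θ)/2
Γ^φ_{θ φ} = (1/2) g^{φφ} (∂_θ g_{φφ} + ∂_φ g_{φθ} - ∂_φ g_{θφ}) = (1/2)(1/(a^2*sin(θ)^2))((a^2*sin(2*θ)) + (0) - (0)) = 1/tan(θ)
All other Christoffel symbols are zero.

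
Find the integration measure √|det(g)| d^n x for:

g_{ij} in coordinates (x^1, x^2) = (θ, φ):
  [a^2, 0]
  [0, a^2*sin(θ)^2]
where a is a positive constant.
det(g) = a^4*sin(θ)^2
√|det(g)| = a^2*sin(θ) (taking 0 < θ < π so that |sin(θ)| = sin(θ))
Volume element: dV = a^2*sin(θ) dθ dφ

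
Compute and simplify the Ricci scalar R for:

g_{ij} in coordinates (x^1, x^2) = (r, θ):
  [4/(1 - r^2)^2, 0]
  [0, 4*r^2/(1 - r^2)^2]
Non-zero Christoffel symbols (Γ^k_{ij} = Γ^k_{ji}):
Γ^r_{r r} = 2*r/(1 - r^2)
Γ^r_{θ θ} = (r^3 + r)/(r^2 - 1)
Γ^θ_{r θ} = (-r^2 - 1)/(r^3 - r)
Ricci tensor (R_{ij} = R^k_{ikj}): R_{rr} = -4/(r^2 - 1)^2, R_{rθ} = 0, R_{θθ} = -4*r^2/(r^2 - 1)^2
Inverse metric: g^{rr} = (1 - r^2)^2/4, g^{θθ} = (1 - r^2)^2/(4*r^2)
R = g^{ij} R_{ij} = ((1 - r^2)^2/4)(-4/(r^2 - 1)^2) + ((1 - r^2)^2/(4*r^2))(-4*r^2/(r^2 - 1)^2) = -2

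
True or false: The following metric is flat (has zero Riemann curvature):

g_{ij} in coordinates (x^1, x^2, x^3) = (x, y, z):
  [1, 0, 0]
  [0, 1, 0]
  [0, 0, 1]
All metric components are constant, so every Christoffel symbol vanishes and R^i_{jkl} = 0.
True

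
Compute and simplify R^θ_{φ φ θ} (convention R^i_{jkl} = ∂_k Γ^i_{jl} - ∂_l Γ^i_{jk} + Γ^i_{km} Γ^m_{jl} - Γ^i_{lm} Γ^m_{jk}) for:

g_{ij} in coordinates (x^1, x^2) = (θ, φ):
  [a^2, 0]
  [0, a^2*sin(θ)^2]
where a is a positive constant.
Non-zero Christoffel symbols (Γ^k_{ij} = Γ^k_{ji}):
Γ^θ_{φ φ} = -sin(2*θ)/2
Γ^φ_{θ φ} = 1/tan(θ)
R^θ_{φ φ θ} = ∂_φ Γ^θ_{φ θ} - ∂_θ Γ^θ_{φ φ} + Γ^θ_{φ m} Γ^m_{φ θ} - Γ^θ_{θ m} Γ^m_{φ φ}
  = (0) - (-cos(2*θ)) + (-cos(θ)^2) - (0) = -sin(θ)^2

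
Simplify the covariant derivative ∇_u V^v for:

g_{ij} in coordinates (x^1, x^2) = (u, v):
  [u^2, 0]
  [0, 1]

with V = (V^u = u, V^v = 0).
Non-zero Christoffel symbols:
Γ^u_{u u} = 1/u
∇_u V^v = ∂_u V^v + Γ^v_{u j} V^j
  = (0) + (0)(u) + (0)(0)
  = 0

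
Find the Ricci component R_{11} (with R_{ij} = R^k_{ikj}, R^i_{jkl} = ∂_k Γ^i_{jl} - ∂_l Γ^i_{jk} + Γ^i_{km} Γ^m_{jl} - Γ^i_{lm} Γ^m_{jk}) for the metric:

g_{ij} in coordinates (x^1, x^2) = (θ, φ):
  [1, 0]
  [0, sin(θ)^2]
Non-zero Christoffel symbols (Γ^k_{ij} = Γ^k_{ji}):
Γ^θ_{φ φ} = -sin(2*θ)/2
Γ^φ_{θ φ} = 1/tan(θ)
R^θ_{θ θ θ} = 0 (a repeated index in an antisymmetric pair)
R^φ_{θ φ θ} = ∂_φ Γ^φ_{θ θ} - ∂_θ Γ^φ_{θ φ} + Γ^φ_{φ m} Γ^m_{θ θ} - Γ^φ_{θ m} Γ^m_{θ φ}
  = (0) - (-1/sin(θ)^2) + (0) - (1/tan(θ)^2) = 1
R_{θθ} = R^θ_{θ θ θ} + R^φ_{θ φ θ} = (0) + (1) = 1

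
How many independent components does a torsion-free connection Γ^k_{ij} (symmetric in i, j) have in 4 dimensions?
Γ^k_{ij} has n choices for the upper index and n(n+1)/2 independent symmetric lower index pairs.
Total = 4 × 4×5/2 = 4 × 10 = 40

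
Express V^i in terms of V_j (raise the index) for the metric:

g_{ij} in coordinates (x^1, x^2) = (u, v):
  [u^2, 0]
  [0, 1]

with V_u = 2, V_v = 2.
Inverse metric (diagonal): g^{uu} = 1/u^2, g^{vv} = 1
V^i = g^{ij} V_j:
V^u = (1/u^2)(2) + (0)(2) = 2/u^2
V^v = (0)(2) + (1)(2) = 2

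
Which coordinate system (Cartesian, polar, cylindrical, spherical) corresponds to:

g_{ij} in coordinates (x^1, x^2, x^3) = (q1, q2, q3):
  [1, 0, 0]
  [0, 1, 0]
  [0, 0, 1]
All components are constant and the metric is the identity, i.e. orthonormal rectilinear coordinates.
Cartesian (3D) coordinates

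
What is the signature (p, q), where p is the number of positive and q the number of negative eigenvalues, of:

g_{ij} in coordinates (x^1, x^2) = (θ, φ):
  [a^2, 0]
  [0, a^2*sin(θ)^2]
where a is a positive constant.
The metric is diagonal, so its eigenvalues are the diagonal entries: a^2, a^2*sin(θ)^2 (at a generic point, where coordinate-dependent entries are positive).
2 positive, 0 negative.
(2, 0) - Riemannian (positive definite)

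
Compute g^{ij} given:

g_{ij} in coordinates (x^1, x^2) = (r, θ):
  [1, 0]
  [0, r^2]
The metric is diagonal, so g^{ij} is diagonal with entries 1/g_{ii}: diag(1, 1/(r^2)).
g^{ij}:
  [1, 0]
  [0, 1/r^2]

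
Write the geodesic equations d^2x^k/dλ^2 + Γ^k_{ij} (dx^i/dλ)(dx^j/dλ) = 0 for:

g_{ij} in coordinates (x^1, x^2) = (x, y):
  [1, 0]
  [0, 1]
Geodesic equation: d^2x^k/dλ^2 + Γ^k_{ij} (dx^i/dλ)(dx^j/dλ) = 0.
All Christoffel symbols vanish, so the geodesics are straight lines:
d^2x/dλ^2 = 0
d^2y/dλ^2 = 0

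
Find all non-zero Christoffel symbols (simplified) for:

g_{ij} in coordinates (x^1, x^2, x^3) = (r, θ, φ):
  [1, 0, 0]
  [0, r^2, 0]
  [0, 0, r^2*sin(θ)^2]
Using Γ^k_{ij} = (1/2) g^{km} (∂_i g_{mj} + ∂_j g_{mi} - ∂_m g_{ij}); the metric is diagonal, so only the m = k term contributes.
Non-zero symbols (using the symmetry Γ^k_{ij} = Γ^k_{ji}):
Γ^r_{θ θ} = (1/2) g^{rr} (∂_θ g_{rθ} + ∂_θ g_{rθ} - ∂_r g_{θθ}) = (1/2)(1)((0) + (0) - (2*r)) = -r
Γ^r_{φ φ} = (1/2) g^{rr} (∂_φ g_{rφ} + ∂_φ g_{rφ} - ∂_r g_{φφ}) = (1/2)(1)((0) + (0) - (2*r*sin(θ)^2)) = -r*sin(θ)^2
Γ^θ_{r θ} = (1/2) g^{θθ} (∂_r g_{θθ} + ∂_θ g_{θr} - ∂_θ g_{rθ}) = (1/2)(1/r^2)((2*r) + (0) - (0)) = 1/r
Γ^θ_{φ φ} = (1/2) g^{θθ} (∂_φ g_{θφ} + ∂_φ g_{θφ} - ∂_θ g_{φφ}) = (1/2)(1/r^2)((0) + (0) - (r^2*sin(2*θ))) = -sin(2*θ)/2
Γ^φ_{r φ} = (1/2) g^{φφ} (∂_r g_{φφ} + ∂_φ g_{φr} - ∂_φ g_{rφ}) = (1/2)(1/(r^2*sin(θ)^2))((2*r*sin(θ)^2) + (0) - (0)) = 1/r
Γ^φ_{θ φ} = (1/2) g^{φφ} (∂_θ g_{φφ} + ∂_φ g_{φθ} - ∂_φ g_{θφ}) = (1/2)(1/(r^2*sin(θ)^2))((r^2*sin(2*θ)) + (0) - (0)) = 1/tan(θ)
All other Christoffel symbols are zero.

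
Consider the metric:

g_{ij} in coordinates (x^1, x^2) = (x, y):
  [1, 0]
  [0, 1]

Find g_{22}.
With x^1 = x, x^2 = y, g_{22} = g_{yy} is the row-2, column-2 entry of the matrix.
g_{22} = 1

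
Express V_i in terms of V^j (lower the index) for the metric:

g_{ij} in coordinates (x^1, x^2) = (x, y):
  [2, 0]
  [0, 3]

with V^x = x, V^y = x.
V_i = g_{ij} V^j:
V_x = (2)(x) + (0)(x) = 2*x
V_y = (0)(x) + (3)(x) = 3*x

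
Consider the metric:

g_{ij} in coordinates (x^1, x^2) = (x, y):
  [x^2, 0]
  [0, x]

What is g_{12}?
With x^1 = x, x^2 = y, g_{12} = g_{xy} is the row-1, column-2 entry of the matrix.
g_{12} = 0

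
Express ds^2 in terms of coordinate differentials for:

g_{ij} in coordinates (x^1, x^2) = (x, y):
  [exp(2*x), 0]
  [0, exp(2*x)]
ds^2 = g_{ij} dx^i dx^j; only the non-zero components contribute.
ds^2 = exp(2*x) dx^2 + exp(2*x) dy^2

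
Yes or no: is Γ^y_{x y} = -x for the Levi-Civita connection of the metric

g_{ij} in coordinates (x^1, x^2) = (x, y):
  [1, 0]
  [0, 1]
Γ^y_{x y} = (1/2) g^{yy} (∂_x g_{yy} + ∂_y g_{yx} - ∂_y g_{xy}) = (1/2)(1)((0) + (0) - (0)) = 0
This differs from the proposed value -x.
No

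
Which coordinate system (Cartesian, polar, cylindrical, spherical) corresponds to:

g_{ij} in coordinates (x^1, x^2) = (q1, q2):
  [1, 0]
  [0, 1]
All components are constant and the metric is the identity, i.e. orthonormal rectilinear coordinates.
Cartesian (2D) coordinates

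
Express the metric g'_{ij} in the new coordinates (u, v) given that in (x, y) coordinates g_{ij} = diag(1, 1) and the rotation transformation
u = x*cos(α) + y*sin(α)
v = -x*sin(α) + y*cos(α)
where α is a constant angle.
Invert the transformation: x = u*cos(α) - v*sin(α), y = u*sin(α) + v*cos(α)
g'_{ij} = (∂x^k/∂x'^i)(∂x^l/∂x'^j) g_{kl}; with g_{kl} = δ_{kl} this is Σ_k (∂x^k/∂x'^i)(∂x^k/∂x'^j).
Jacobian: ∂x/∂u = cos(α), ∂x/∂v = -sin(α), ∂y/∂u = sin(α), ∂y/∂v = cos(α)
g'_{uu} = (cos(α))(cos(α)) + (sin(α))(sin(α)) = 1
g'_{uv} = (cos(α))(-sin(α)) + (sin(α))(cos(α)) = 0
g'_{vv} = (-sin(α))(-sin(α)) + (cos(α))(cos(α)) = 1
g'_{ij} = diag(1, 1)
The Euclidean metric is invariant under rotations.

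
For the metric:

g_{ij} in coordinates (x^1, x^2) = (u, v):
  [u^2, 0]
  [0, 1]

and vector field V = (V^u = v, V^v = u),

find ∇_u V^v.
Non-zero Christoffel symbols:
Γ^u_{u u} = 1/u
∇_u V^v = ∂_u V^v + Γ^v_{u j} V^j
  = (1) + (0)(v) + (0)(u)
  = 1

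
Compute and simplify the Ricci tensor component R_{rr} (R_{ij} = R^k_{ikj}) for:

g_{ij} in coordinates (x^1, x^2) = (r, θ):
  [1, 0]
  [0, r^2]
Non-zero Christoffel symbols (Γ^k_{ij} = Γ^k_{ji}):
Γ^r_{θ θ} = -r
Γ^θ_{r θ} = 1/r
R^r_{r r r} = 0 (a repeated index in an antisymmetric pair)
R^θ_{r θ r} = ∂_θ Γ^θ_{r r} - ∂_r Γ^θ_{r θ} + Γ^θ_{θ m} Γ^m_{r r} - Γ^θ_{r m} Γ^m_{r θ}
  = (0) - (-1/r^2) + (0) - (1/r^2) = 0
R_{rr} = R^r_{r r r} + R^θ_{r θ r} = (0) + (0) = 0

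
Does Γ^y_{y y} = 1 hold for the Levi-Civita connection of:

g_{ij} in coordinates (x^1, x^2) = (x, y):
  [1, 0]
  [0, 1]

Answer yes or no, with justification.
Γ^y_{y y} = (1/2) g^{yy} (∂_y g_{yy} + ∂_y g_{yy} - ∂_y g_{yy}) = (1/2)(1)((0) + (0) - (0)) = 0
This differs from the proposed value 1.
No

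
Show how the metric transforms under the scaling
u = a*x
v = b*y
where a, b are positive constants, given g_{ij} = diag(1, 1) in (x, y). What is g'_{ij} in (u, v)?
Invert the transformation: x = u/a, y = v/b
g'_{ij} = (∂x^k/∂x'^i)(∂x^l/∂x'^j) g_{kl}; with g_{kl} = δ_{kl} this is Σ_k (∂x^k/∂x'^i)(∂x^k/∂x'^j).
Jacobian: ∂x/∂u = 1/a, ∂x/∂v = 0, ∂y/∂u = 0, ∂y/∂v = 1/b
g'_{uu} = (1/a)(1/a) + (0)(0) = 1/a^2
g'_{uv} = (1/a)(0) + (0)(1/b) = 0
g'_{vv} = (0)(0) + (1/b)(1/b) = 1/b^2
g'_{ij} = diag(1/a^2, 1/b^2)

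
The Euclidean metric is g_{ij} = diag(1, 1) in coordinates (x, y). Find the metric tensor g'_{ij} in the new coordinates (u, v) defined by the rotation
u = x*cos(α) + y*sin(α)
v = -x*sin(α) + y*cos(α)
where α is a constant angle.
Invert the transformation: x = u*cos(α) - v*sin(α), y = u*sin(α) + v*cos(α)
g'_{ij} = (∂x^k/∂x'^i)(∂x^l/∂x'^j) g_{kl}; with g_{kl} = δ_{kl} this is Σ_k (∂x^k/∂x'^i)(∂x^k/∂x'^j).
Jacobian: ∂x/∂u = cos(α), ∂x/∂v = -sin(α), ∂y/∂u = sin(α), ∂y/∂v = cos(α)
g'_{uu} = (cos(α))(cos(α)) + (sin(α))(sin(α)) = 1
g'_{uv} = (cos(α))(-sin(α)) + (sin(α))(cos(α)) = 0
g'_{vv} = (-sin(α))(-sin(α)) + (cos(α))(cos(α)) = 1
g'_{ij} = diag(1, 1)
The Euclidean metric is invariant under rotations.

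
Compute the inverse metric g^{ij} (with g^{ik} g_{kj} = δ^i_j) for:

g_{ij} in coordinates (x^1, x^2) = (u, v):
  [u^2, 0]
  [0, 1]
The metric is diagonal, so g^{ij} is diagonal with entries 1/g_{ii}: diag(1/(u^2), 1).
g^{ij}:
  [1/u^2, 0]
  [0, 1]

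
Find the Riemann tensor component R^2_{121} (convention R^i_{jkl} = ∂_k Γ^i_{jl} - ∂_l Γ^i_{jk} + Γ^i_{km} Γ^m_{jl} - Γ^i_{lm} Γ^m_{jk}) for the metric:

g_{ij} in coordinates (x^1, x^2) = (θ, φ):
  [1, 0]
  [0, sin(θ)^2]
Non-zero Christoffel symbols (Γ^k_{ij} = Γ^k_{ji}):
Γ^θ_{φ φ} = -sin(2*θ)/2
Γ^φ_{θ φ} = 1/tan(θ)
R^φ_{θ φ θ} = ∂_φ Γ^φ_{θ θ} - ∂_θ Γ^φ_{θ φ} + Γ^φ_{φ m} Γ^m_{θ θ} - Γ^φ_{θ m} Γ^m_{θ φ}
  = (0) - (-1/sin(θ)^2) + (0) - (1/tan(θ)^2) = 1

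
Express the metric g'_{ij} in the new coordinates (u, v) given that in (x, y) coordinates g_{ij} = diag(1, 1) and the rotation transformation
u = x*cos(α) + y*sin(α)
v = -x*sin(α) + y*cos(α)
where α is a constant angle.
Invert the transformation: x = u*cos(α) - v*sin(α), y = u*sin(α) + v*cos(α)
g'_{ij} = (∂x^k/∂x'^i)(∂x^l/∂x'^j) g_{kl}; with g_{kl} = δ_{kl} this is Σ_k (∂x^k/∂x'^i)(∂x^k/∂x'^j).
Jacobian: ∂x/∂u = cos(α), ∂x/∂v = -sin(α), ∂y/∂u = sin(α), ∂y/∂v = cos(α)
g'_{uu} = (cos(α))(cos(α)) + (sin(α))(sin(α)) = 1
g'_{uv} = (cos(α))(-sin(α)) + (sin(α))(cos(α)) = 0
g'_{vv} = (-sin(α))(-sin(α)) + (cos(α))(cos(α)) = 1
g'_{ij} = diag(1, 1)
The Euclidean metric is invariant under rotations.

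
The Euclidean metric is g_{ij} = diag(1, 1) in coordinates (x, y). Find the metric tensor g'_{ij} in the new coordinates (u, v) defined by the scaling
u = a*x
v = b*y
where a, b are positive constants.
Invert the transformation: x = u/a, y = v/b
g'_{ij} = (∂x^k/∂x'^i)(∂x^l/∂x'^j) g_{kl}; with g_{kl} = δ_{kl} this is Σ_k (∂x^k/∂x'^i)(∂x^k/∂x'^j).
Jacobian: ∂x/∂u = 1/a, ∂x/∂v = 0, ∂y/∂u = 0, ∂y/∂v = 1/b
g'_{uu} = (1/a)(1/a) + (0)(0) = 1/a^2
g'_{uv} = (1/a)(0) + (0)(1/b) = 0
g'_{vv} = (0)(0) + (1/b)(1/b) = 1/b^2
g'_{ij} = diag(1/a^2, 1/b^2)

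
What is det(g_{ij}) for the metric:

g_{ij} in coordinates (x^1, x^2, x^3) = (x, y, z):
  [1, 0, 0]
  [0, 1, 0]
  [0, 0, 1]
Diagonal metric: det(g) = g_{11}·g_{22}·g_{33}
= (1)·(1)·(1)
det(g) = 1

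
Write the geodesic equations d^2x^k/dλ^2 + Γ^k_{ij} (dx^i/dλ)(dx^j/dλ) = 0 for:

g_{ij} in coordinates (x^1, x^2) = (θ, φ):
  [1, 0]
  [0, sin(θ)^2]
Geodesic equation: d^2x^k/dλ^2 + Γ^k_{ij} (dx^i/dλ)(dx^j/dλ) = 0.
Non-zero Christoffel symbols:
Γ^θ_{φ φ} = -sin(2*θ)/2
Γ^φ_{θ φ} = 1/tan(θ)
Substituting (the symmetric pair Γ^k_{ij}, Γ^k_{ji} combines into a factor 2):
d^2θ/dλ^2 - (sin(2*θ)/2) (dφ/dλ)^2 = 0
d^2φ/dλ^2 + (2/tan(θ)) (dθ/dλ)(dφ/dλ) = 0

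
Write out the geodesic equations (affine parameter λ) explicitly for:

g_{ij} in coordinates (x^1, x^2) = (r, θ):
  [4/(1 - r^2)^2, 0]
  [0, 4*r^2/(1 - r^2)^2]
Geodesic equation: d^2x^k/dλ^2 + Γ^k_{ij} (dx^i/dλ)(dx^j/dλ) = 0.
Non-zero Christoffel symbols:
Γ^r_{r r} = 2*r/(1 - r^2)
Γ^r_{θ θ} = (r^3 + r)/(r^2 - 1)
Γ^θ_{r θ} = (-r^2 - 1)/(r^3 - r)
Substituting (the symmetric pair Γ^k_{ij}, Γ^k_{ji} combines into a factor 2):
d^2r/dλ^2 + (2*r/(1 - r^2)) (dr/dλ)^2 + ((r^3 + r)/(r^2 - 1)) (dθ/dλ)^2 = 0
d^2θ/dλ^2 + ((-2*r^2 - 2)/(r^3 - r)) (dr/dλ)(dθ/dλ) = 0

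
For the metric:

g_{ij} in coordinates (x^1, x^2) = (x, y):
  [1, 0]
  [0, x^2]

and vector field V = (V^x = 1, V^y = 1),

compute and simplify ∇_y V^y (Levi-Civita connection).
Non-zero Christoffel symbols:
Γ^x_{y y} = -x
Γ^y_{x y} = 1/x
∇_y V^y = ∂_y V^y + Γ^y_{y j} V^j
  = (0) + (1/x)(1) + (0)(1)
  = 1/x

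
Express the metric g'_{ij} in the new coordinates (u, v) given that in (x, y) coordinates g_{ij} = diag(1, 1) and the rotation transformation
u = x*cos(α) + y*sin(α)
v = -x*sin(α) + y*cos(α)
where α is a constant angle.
Invert the transformation: x = u*cos(α) - v*sin(α), y = u*sin(α) + v*cos(α)
g'_{ij} = (∂x^k/∂x'^i)(∂x^l/∂x'^j) g_{kl}; with g_{kl} = δ_{kl} this is Σ_k (∂x^k/∂x'^i)(∂x^k/∂x'^j).
Jacobian: ∂x/∂u = cos(α), ∂x/∂v = -sin(α), ∂y/∂u = sin(α), ∂y/∂v = cos(α)
g'_{uu} = (cos(α))(cos(α)) + (sin(α))(sin(α)) = 1
g'_{uv} = (cos(α))(-sin(α)) + (sin(α))(cos(α)) = 0
g'_{vv} = (-sin(α))(-sin(α)) + (cos(α))(cos(α)) = 1
g'_{ij} = diag(1, 1)
The Euclidean metric is invariant under rotations.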